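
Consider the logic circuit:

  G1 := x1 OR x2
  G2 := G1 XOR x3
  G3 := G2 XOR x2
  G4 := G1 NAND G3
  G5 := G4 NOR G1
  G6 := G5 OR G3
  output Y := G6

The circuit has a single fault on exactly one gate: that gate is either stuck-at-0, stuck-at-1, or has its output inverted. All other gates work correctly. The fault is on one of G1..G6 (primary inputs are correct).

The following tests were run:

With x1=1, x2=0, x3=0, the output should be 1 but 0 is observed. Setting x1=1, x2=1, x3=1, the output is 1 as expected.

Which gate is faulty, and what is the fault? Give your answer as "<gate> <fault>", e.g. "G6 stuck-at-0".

Fault-free values for test 1 (x1=1, x2=0, x3=0): G1=1, G2=1, G3=1, G4=0, G5=0, G6=1, giving Y=1. Observed 0.
Test 1: faults giving observed 0 are {G1 stuck-at-0, G1 inverted output, G2 stuck-at-0, G2 inverted output, G3 stuck-at-0, G3 inverted output, G6 stuck-at-0, G6 inverted output}.
Test 2 (x1=1, x2=1, x3=1): fault-free G1=1, G2=0, G3=1, G4=0, G5=0, G6=1 → 1; observed 1. Eliminates G1 stuck-at-0, G1 inverted output, G2 inverted output, G3 stuck-at-0, G3 inverted output, G6 stuck-at-0, G6 inverted output.
Only G2 stuck-at-0 is consistent with every test.

G2 stuck-at-0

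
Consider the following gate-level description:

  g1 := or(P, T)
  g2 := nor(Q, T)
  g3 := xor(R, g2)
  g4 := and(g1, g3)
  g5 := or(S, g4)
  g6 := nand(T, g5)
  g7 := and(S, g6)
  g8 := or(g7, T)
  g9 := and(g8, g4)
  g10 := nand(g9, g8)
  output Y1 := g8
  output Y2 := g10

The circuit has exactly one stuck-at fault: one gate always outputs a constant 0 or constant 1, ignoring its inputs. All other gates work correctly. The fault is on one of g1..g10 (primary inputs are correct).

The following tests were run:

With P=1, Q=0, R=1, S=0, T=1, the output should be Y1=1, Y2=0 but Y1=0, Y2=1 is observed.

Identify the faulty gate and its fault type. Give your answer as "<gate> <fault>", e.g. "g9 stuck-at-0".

Fault-free values for test 1 (P=1, Q=0, R=1, S=0, T=1): g1=1, g2=0, g3=1, g4=1, g5=1, g6=0, g7=0, g8=1, g9=1, g10=0, giving Y1=1, Y2=0. Observed Y1=0, Y2=1.
Test 1: faults giving observed Y1=0, Y2=1 are {g8 stuck-at-0}.
Only g8 stuck-at-0 is consistent with every test.

g8 stuck-at-0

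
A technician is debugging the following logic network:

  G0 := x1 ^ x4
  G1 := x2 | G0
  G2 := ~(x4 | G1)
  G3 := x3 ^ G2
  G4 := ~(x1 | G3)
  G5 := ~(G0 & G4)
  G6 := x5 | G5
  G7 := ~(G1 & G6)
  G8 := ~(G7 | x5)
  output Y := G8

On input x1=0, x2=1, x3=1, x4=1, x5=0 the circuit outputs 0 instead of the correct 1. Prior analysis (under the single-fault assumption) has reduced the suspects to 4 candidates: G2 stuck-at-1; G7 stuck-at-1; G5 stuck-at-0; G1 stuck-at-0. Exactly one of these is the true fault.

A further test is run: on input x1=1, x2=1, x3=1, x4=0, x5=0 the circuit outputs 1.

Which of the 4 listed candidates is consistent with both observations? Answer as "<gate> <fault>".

Evaluate each candidate on input x1=1, x2=1, x3=1, x4=0, x5=0:
  G2 stuck-at-1: G0=1, G1=1, G2=1 [stuck-at-1], G3=0, G4=0, G5=1, G6=1, G7=0, G8=1 → 1 — matches
  G7 stuck-at-1: G0=1, G1=1, G2=0, G3=1, G4=0, G5=1, G6=1, G7=1 [stuck-at-1], G8=0 → 0 — eliminated
  G5 stuck-at-0: G0=1, G1=1, G2=0, G3=1, G4=0, G5=0 [stuck-at-0], G6=0, G7=1, G8=0 → 0 — eliminated
  G1 stuck-at-0: G0=1, G1=0 [stuck-at-0], G2=1, G3=0, G4=0, G5=1, G6=1, G7=1, G8=0 → 0 — eliminated
Only G2 stuck-at-1 reproduces the observed 1.

G2 stuck-at-1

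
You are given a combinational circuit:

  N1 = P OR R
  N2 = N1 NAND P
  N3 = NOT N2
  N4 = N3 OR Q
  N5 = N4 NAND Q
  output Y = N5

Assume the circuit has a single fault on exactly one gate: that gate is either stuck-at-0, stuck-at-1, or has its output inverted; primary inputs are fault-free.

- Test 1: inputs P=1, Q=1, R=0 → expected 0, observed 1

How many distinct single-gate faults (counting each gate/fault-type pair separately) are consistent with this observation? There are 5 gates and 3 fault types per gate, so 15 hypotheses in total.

4

Fault-free: N1=1, N2=0, N3=1, N4=1, N5=0 → 0. Observed 1.
  N1: none of the 3 fault types match ✗
  N2: none of the 3 fault types match ✗
  N3: none of the 3 fault types match ✗
  N4: stuck-at-0, inverted output ✓; others ✗
  N5: stuck-at-1, inverted output ✓; others ✗
Consistent faults: {N4 stuck-at-0, N4 inverted output, N5 stuck-at-1, N5 inverted output} — 4 in all.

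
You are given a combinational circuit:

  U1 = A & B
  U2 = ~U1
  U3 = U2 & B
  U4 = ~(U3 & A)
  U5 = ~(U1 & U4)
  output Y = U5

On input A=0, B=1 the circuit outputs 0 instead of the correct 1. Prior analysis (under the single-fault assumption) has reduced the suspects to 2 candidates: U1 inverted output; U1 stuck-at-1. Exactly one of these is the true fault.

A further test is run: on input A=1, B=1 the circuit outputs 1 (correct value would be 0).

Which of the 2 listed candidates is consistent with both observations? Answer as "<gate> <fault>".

Evaluate each candidate on input A=1, B=1:
  U1 inverted output: U1=0 [inverted output], U2=1, U3=1, U4=0, U5=1 → 1 — matches
  U1 stuck-at-1: U1=1 [stuck-at-1], U2=0, U3=0, U4=1, U5=0 → 0 — eliminated
Only U1 inverted output reproduces the observed 1.

U1 inverted output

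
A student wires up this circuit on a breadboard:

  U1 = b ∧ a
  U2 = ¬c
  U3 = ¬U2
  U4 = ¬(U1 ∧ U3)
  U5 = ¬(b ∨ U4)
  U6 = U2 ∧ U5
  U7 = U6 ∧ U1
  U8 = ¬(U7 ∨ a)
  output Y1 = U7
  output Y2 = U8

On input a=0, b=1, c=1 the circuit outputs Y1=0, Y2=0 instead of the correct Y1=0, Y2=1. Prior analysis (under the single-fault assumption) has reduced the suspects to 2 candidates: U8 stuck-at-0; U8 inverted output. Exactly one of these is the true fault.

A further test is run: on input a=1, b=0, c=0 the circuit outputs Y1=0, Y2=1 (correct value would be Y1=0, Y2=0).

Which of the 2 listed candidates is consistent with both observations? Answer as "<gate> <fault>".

Evaluate each candidate on input a=1, b=0, c=0:
  U8 stuck-at-0: U1=0, U2=1, U3=0, U4=1, U5=0, U6=0, U7=0, U8=0 [stuck-at-0] → Y1=0, Y2=0 — eliminated
  U8 inverted output: U1=0, U2=1, U3=0, U4=1, U5=0, U6=0, U7=0, U8=1 [inverted output] → Y1=0, Y2=1 — matches
Only U8 inverted output reproduces the observed Y1=0, Y2=1.

U8 inverted output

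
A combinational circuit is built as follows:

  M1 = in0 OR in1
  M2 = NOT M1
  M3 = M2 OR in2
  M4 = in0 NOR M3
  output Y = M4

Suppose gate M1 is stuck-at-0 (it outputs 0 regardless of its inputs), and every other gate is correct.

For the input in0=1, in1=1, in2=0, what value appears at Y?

0

Propagate with M1 forced: M1=0 [stuck-at-0], M2=1, M3=1, M4=0.
So Y = 0. (Same as the fault-free value — the fault is masked on this input.)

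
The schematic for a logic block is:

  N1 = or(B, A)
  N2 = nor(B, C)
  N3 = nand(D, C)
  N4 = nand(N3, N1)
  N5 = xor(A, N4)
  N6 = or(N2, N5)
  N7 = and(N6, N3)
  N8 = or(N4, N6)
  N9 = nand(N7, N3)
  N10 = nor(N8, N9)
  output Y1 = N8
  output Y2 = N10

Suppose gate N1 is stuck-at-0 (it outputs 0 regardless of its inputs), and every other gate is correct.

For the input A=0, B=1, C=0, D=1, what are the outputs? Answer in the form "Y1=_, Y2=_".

Propagate with N1 forced: N1=0 [stuck-at-0], N2=0, N3=1, N4=1, N5=1, N6=1, N7=1, N8=1, N9=0, N10=0.
So the outputs are Y1=1, Y2=0. (Without the fault they would be Y1=0, Y2=0.)

Y1=1, Y2=0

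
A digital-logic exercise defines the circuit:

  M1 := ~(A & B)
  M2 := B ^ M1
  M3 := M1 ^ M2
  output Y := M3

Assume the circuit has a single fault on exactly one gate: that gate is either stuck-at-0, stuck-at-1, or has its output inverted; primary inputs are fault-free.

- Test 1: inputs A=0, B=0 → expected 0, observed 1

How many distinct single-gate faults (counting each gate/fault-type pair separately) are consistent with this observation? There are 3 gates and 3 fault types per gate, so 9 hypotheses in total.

4

Fault-free: M1=1, M2=1, M3=0 → 0. Observed 1.
  M1 stuck-at-0: output 0 ✗
  M1 stuck-at-1: output 0 ✗
  M1 inverted output: output 0 ✗
  M2 stuck-at-0: output 1 ✓
  M2 stuck-at-1: output 0 ✗
  M2 inverted output: output 1 ✓
  M3 stuck-at-0: output 0 ✗
  M3 stuck-at-1: output 1 ✓
  M3 inverted output: output 1 ✓
Consistent faults: {M2 stuck-at-0, M2 inverted output, M3 stuck-at-1, M3 inverted output} — 4 in all.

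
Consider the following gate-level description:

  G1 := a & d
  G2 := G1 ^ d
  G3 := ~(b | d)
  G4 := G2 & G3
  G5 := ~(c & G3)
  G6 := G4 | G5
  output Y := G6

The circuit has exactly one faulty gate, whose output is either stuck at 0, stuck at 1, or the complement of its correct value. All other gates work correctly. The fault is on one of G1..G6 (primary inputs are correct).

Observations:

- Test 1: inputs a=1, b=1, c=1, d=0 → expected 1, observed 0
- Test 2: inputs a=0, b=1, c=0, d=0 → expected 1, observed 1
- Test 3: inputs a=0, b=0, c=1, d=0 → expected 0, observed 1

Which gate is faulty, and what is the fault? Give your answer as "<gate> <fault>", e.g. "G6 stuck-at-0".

Fault-free values for test 1 (a=1, b=1, c=1, d=0): G1=0, G2=0, G3=0, G4=0, G5=1, G6=1, giving Y=1. Observed 0.
Test 1: faults giving observed 0 are {G3 stuck-at-1, G3 inverted output, G5 stuck-at-0, G5 inverted output, G6 stuck-at-0, G6 inverted output}.
Test 2 (a=0, b=1, c=0, d=0): fault-free G1=0, G2=0, G3=0, G4=0, G5=1, G6=1 → 1; observed 1. Eliminates G5 stuck-at-0, G5 inverted output, G6 stuck-at-0, G6 inverted output.
Test 3 (a=0, b=0, c=1, d=0): fault-free G1=0, G2=0, G3=1, G4=0, G5=0, G6=0 → 0; observed 1. Eliminates G3 stuck-at-1.
Only G3 inverted output is consistent with every test.

G3 inverted output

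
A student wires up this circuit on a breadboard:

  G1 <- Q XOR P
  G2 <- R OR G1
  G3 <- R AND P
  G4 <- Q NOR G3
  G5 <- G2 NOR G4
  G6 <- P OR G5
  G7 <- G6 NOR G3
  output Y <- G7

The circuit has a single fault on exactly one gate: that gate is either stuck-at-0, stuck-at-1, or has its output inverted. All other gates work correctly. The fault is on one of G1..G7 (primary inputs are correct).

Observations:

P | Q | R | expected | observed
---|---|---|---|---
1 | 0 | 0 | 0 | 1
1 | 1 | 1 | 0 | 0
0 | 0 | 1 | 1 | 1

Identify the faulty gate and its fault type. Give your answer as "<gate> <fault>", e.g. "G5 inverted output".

Fault-free values for test 1 (P=1, Q=0, R=0): G1=1, G2=1, G3=0, G4=1, G5=0, G6=1, G7=0, giving Y=0. Observed 1.
Test 1: faults giving observed 1 are {G6 stuck-at-0, G6 inverted output, G7 stuck-at-1, G7 inverted output}.
Test 2 (P=1, Q=1, R=1): fault-free G1=0, G2=1, G3=1, G4=0, G5=0, G6=1, G7=0 → 0; observed 0. Eliminates G7 stuck-at-1, G7 inverted output.
Test 3 (P=0, Q=0, R=1): fault-free G1=0, G2=1, G3=0, G4=1, G5=0, G6=0, G7=1 → 1; observed 1. Eliminates G6 inverted output.
Only G6 stuck-at-0 is consistent with every test.

G6 stuck-at-0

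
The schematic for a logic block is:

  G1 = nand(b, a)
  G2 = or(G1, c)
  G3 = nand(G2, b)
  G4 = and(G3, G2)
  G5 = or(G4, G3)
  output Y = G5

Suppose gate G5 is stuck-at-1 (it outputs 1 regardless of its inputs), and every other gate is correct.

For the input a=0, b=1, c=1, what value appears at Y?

Propagate with G5 forced: G1=1, G2=1, G3=0, G4=0, G5=1 [stuck-at-1].
So Y = 1. (Without the fault it would be 0.)

1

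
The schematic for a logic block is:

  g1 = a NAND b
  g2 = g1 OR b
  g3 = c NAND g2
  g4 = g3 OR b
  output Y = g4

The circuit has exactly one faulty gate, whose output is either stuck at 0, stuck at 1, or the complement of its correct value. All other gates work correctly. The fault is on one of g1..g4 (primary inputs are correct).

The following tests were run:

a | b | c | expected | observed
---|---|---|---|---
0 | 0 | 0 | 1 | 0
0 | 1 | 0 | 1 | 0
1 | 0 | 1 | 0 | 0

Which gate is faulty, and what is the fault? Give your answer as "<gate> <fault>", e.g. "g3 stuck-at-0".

Fault-free values for test 1 (a=0, b=0, c=0): g1=1, g2=1, g3=1, g4=1, giving Y=1. Observed 0.
Test 1: faults giving observed 0 are {g3 stuck-at-0, g3 inverted output, g4 stuck-at-0, g4 inverted output}.
Test 2 (a=0, b=1, c=0): fault-free g1=1, g2=1, g3=1, g4=1 → 1; observed 0. Eliminates g3 stuck-at-0, g3 inverted output.
Test 3 (a=1, b=0, c=1): fault-free g1=1, g2=1, g3=0, g4=0 → 0; observed 0. Eliminates g4 inverted output.
Only g4 stuck-at-0 is consistent with every test.

g4 stuck-at-0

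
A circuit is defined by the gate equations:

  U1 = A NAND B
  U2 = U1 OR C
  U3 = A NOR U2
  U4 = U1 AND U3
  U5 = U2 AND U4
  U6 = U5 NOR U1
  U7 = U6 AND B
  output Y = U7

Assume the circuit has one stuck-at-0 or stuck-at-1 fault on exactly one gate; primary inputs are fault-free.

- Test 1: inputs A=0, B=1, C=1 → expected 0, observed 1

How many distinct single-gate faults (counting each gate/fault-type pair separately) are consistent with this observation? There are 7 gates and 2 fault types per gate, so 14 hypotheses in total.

Fault-free: U1=1, U2=1, U3=0, U4=0, U5=0, U6=0, U7=0 → 0. Observed 1.
  U1 stuck-at-0: output 1 ✓
  U1 stuck-at-1: output 0 ✗
  U2 stuck-at-0: output 0 ✗
  U2 stuck-at-1: output 0 ✗
  U3 stuck-at-0: output 0 ✗
  U3 stuck-at-1: output 0 ✗
  U4 stuck-at-0: output 0 ✗
  U4 stuck-at-1: output 0 ✗
  U5 stuck-at-0: output 0 ✗
  U5 stuck-at-1: output 0 ✗
  U6 stuck-at-0: output 0 ✗
  U6 stuck-at-1: output 1 ✓
  U7 stuck-at-0: output 0 ✗
  U7 stuck-at-1: output 1 ✓
Consistent faults: {U1 stuck-at-0, U6 stuck-at-1, U7 stuck-at-1} — 3 in all.

3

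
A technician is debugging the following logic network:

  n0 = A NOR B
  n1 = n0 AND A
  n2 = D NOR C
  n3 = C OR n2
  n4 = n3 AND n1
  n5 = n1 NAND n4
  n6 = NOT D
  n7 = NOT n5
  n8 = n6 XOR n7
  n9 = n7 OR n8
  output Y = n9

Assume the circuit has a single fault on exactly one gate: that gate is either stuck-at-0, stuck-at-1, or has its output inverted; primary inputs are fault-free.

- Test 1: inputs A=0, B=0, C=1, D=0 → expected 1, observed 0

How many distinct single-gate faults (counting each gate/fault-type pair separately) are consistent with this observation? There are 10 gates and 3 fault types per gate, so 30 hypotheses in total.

Fault-free: n0=1, n1=0, n2=0, n3=1, n4=0, n5=1, n6=1, n7=0, n8=1, n9=1 → 1. Observed 0.
  n0: none of the 3 fault types match ✗
  n1: none of the 3 fault types match ✗
  n2: none of the 3 fault types match ✗
  n3: none of the 3 fault types match ✗
  n4: none of the 3 fault types match ✗
  n5: none of the 3 fault types match ✗
  n6: stuck-at-0, inverted output ✓; others ✗
  n7: none of the 3 fault types match ✗
  n8: stuck-at-0, inverted output ✓; others ✗
  n9: stuck-at-0, inverted output ✓; others ✗
Consistent faults: {n6 stuck-at-0, n6 inverted output, n8 stuck-at-0, n8 inverted output, n9 stuck-at-0, n9 inverted output} — 6 in all.

6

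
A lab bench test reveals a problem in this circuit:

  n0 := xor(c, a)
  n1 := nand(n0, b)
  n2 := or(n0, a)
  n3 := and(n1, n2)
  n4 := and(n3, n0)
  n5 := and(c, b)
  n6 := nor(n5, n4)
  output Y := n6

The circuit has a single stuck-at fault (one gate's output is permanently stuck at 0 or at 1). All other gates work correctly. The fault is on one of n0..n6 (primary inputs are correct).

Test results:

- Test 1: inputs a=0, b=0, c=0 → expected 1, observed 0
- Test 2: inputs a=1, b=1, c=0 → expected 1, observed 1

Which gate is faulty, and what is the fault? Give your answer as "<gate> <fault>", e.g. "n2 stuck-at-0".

Fault-free values for test 1 (a=0, b=0, c=0): n0=0, n1=1, n2=0, n3=0, n4=0, n5=0, n6=1, giving Y=1. Observed 0.
Test 1: faults giving observed 0 are {n0 stuck-at-1, n4 stuck-at-1, n5 stuck-at-1, n6 stuck-at-0}.
Test 2 (a=1, b=1, c=0): fault-free n0=1, n1=0, n2=1, n3=0, n4=0, n5=0, n6=1 → 1; observed 1. Eliminates n4 stuck-at-1, n5 stuck-at-1, n6 stuck-at-0.
Only n0 stuck-at-1 is consistent with every test.

n0 stuck-at-1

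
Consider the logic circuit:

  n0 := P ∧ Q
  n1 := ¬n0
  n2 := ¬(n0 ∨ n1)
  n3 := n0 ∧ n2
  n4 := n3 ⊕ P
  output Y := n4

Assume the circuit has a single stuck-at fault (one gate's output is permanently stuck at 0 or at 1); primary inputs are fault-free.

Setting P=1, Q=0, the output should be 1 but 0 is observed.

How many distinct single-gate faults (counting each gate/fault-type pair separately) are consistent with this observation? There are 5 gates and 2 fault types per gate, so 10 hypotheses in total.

2

Fault-free: n0=0, n1=1, n2=0, n3=0, n4=1 → 1. Observed 0.
  n0 stuck-at-0: output 1 ✗
  n0 stuck-at-1: output 1 ✗
  n1 stuck-at-0: output 1 ✗
  n1 stuck-at-1: output 1 ✗
  n2 stuck-at-0: output 1 ✗
  n2 stuck-at-1: output 1 ✗
  n3 stuck-at-0: output 1 ✗
  n3 stuck-at-1: output 0 ✓
  n4 stuck-at-0: output 0 ✓
  n4 stuck-at-1: output 1 ✗
Consistent faults: {n3 stuck-at-1, n4 stuck-at-0} — 2 in all.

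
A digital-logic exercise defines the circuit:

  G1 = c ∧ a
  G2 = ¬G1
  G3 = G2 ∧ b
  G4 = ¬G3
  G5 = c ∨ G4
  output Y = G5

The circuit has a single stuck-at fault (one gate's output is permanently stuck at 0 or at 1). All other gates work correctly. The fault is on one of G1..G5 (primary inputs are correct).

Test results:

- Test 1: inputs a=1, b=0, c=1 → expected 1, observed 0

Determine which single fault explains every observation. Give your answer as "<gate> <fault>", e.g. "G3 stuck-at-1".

Fault-free values for test 1 (a=1, b=0, c=1): G1=1, G2=0, G3=0, G4=1, G5=1, giving Y=1. Observed 0.
Test 1: faults giving observed 0 are {G5 stuck-at-0}.
Only G5 stuck-at-0 is consistent with every test.

G5 stuck-at-0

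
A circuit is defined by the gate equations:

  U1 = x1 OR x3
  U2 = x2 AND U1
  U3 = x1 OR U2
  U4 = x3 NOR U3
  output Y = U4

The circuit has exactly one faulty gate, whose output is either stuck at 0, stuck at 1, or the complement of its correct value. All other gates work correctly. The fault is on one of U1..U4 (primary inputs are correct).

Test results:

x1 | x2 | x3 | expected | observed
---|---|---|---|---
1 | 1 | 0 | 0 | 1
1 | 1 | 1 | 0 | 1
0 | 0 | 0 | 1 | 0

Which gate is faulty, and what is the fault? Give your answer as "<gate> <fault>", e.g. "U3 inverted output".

U4 inverted output

Fault-free values for test 1 (x1=1, x2=1, x3=0): U1=1, U2=1, U3=1, U4=0, giving Y=0. Observed 1.
Test 1: faults giving observed 1 are {U3 stuck-at-0, U3 inverted output, U4 stuck-at-1, U4 inverted output}.
Test 2 (x1=1, x2=1, x3=1): fault-free U1=1, U2=1, U3=1, U4=0 → 0; observed 1. Eliminates U3 stuck-at-0, U3 inverted output.
Test 3 (x1=0, x2=0, x3=0): fault-free U1=0, U2=0, U3=0, U4=1 → 1; observed 0. Eliminates U4 stuck-at-1.
Only U4 inverted output is consistent with every test.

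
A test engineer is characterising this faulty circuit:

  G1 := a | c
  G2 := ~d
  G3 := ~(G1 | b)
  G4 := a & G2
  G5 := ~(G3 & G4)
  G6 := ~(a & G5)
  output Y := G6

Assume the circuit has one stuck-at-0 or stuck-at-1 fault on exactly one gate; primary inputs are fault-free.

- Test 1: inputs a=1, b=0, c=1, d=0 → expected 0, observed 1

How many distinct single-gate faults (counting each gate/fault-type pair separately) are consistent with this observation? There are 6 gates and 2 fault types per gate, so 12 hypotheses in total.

4

Fault-free: G1=1, G2=1, G3=0, G4=1, G5=1, G6=0 → 0. Observed 1.
  G1 stuck-at-0: output 1 ✓
  G1 stuck-at-1: output 0 ✗
  G2 stuck-at-0: output 0 ✗
  G2 stuck-at-1: output 0 ✗
  G3 stuck-at-0: output 0 ✗
  G3 stuck-at-1: output 1 ✓
  G4 stuck-at-0: output 0 ✗
  G4 stuck-at-1: output 0 ✗
  G5 stuck-at-0: output 1 ✓
  G5 stuck-at-1: output 0 ✗
  G6 stuck-at-0: output 0 ✗
  G6 stuck-at-1: output 1 ✓
Consistent faults: {G1 stuck-at-0, G3 stuck-at-1, G5 stuck-at-0, G6 stuck-at-1} — 4 in all.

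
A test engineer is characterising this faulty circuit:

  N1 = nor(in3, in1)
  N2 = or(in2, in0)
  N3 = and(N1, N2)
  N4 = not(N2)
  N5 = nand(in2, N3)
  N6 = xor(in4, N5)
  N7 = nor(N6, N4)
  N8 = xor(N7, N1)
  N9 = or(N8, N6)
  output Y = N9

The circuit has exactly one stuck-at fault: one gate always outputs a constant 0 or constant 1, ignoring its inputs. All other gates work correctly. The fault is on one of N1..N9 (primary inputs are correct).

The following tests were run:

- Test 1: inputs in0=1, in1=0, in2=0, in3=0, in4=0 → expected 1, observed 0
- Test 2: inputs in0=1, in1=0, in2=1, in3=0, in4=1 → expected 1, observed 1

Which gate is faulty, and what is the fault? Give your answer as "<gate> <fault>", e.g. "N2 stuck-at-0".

Fault-free values for test 1 (in0=1, in1=0, in2=0, in3=0, in4=0): N1=1, N2=1, N3=1, N4=0, N5=1, N6=1, N7=0, N8=1, N9=1, giving Y=1. Observed 0.
Test 1: faults giving observed 0 are {N5 stuck-at-0, N6 stuck-at-0, N9 stuck-at-0}.
Test 2 (in0=1, in1=0, in2=1, in3=0, in4=1): fault-free N1=1, N2=1, N3=1, N4=0, N5=0, N6=1, N7=0, N8=1, N9=1 → 1; observed 1. Eliminates N6 stuck-at-0, N9 stuck-at-0.
Only N5 stuck-at-0 is consistent with every test.

N5 stuck-at-0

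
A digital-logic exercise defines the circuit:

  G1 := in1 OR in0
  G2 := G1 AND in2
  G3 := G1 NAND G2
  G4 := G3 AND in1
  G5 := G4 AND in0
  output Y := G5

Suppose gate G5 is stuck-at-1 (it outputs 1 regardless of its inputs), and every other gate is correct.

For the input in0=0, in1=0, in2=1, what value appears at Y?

1

Propagate with G5 forced: G1=0, G2=0, G3=1, G4=0, G5=1 [stuck-at-1].
So Y = 1. (Without the fault it would be 0.)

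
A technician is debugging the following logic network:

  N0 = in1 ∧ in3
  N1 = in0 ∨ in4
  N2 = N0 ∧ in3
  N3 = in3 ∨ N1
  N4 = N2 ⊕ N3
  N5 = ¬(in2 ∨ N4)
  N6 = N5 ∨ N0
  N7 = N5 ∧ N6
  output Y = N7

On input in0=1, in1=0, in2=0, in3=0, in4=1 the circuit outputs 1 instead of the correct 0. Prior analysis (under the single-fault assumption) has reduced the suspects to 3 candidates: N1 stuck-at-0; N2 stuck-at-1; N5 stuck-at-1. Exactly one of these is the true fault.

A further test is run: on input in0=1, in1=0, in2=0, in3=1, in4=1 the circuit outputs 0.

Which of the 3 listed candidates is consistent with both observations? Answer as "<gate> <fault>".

Evaluate each candidate on input in0=1, in1=0, in2=0, in3=1, in4=1:
  N1 stuck-at-0: N0=0, N1=0 [stuck-at-0], N2=0, N3=1, N4=1, N5=0, N6=0, N7=0 → 0 — matches
  N2 stuck-at-1: N0=0, N1=1, N2=1 [stuck-at-1], N3=1, N4=0, N5=1, N6=1, N7=1 → 1 — eliminated
  N5 stuck-at-1: N0=0, N1=1, N2=0, N3=1, N4=1, N5=1 [stuck-at-1], N6=1, N7=1 → 1 — eliminated
Only N1 stuck-at-0 reproduces the observed 0.

N1 stuck-at-0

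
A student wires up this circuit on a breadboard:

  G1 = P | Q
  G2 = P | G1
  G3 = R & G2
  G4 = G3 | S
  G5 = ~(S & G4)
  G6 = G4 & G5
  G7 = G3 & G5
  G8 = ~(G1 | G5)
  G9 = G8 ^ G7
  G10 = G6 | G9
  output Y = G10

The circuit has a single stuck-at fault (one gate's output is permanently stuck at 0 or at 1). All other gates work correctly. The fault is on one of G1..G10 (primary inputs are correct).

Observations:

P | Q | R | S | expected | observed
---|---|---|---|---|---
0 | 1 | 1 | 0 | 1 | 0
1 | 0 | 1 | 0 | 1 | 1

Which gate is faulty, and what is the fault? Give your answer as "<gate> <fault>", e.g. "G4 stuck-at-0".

G1 stuck-at-0

Fault-free values for test 1 (P=0, Q=1, R=1, S=0): G1=1, G2=1, G3=1, G4=1, G5=1, G6=1, G7=1, G8=0, G9=1, G10=1, giving Y=1. Observed 0.
Test 1: faults giving observed 0 are {G1 stuck-at-0, G2 stuck-at-0, G3 stuck-at-0, G5 stuck-at-0, G10 stuck-at-0}.
Test 2 (P=1, Q=0, R=1, S=0): fault-free G1=1, G2=1, G3=1, G4=1, G5=1, G6=1, G7=1, G8=0, G9=1, G10=1 → 1; observed 1. Eliminates G2 stuck-at-0, G3 stuck-at-0, G5 stuck-at-0, G10 stuck-at-0.
Only G1 stuck-at-0 is consistent with every test.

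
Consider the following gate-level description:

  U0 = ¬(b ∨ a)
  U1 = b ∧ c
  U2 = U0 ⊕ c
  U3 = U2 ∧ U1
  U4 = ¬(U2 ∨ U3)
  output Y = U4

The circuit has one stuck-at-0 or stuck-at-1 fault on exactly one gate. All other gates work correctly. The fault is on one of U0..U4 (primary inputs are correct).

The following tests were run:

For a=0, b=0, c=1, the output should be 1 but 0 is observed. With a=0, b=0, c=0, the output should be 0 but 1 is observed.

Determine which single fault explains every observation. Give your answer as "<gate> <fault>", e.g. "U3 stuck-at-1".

U0 stuck-at-0

Fault-free values for test 1 (a=0, b=0, c=1): U0=1, U1=0, U2=0, U3=0, U4=1, giving Y=1. Observed 0.
Test 1: faults giving observed 0 are {U0 stuck-at-0, U2 stuck-at-1, U3 stuck-at-1, U4 stuck-at-0}.
Test 2 (a=0, b=0, c=0): fault-free U0=1, U1=0, U2=1, U3=0, U4=0 → 0; observed 1. Eliminates U2 stuck-at-1, U3 stuck-at-1, U4 stuck-at-0.
Only U0 stuck-at-0 is consistent with every test.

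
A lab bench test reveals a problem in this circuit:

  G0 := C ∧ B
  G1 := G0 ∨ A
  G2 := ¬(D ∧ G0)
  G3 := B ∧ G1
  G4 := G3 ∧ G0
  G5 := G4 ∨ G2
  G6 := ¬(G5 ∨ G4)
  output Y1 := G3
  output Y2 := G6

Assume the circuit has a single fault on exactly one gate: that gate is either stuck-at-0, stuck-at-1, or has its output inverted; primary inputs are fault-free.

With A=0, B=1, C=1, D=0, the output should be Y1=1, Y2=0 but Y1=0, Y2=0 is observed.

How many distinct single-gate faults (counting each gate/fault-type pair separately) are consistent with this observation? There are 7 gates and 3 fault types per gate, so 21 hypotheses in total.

Fault-free: G0=1, G1=1, G2=1, G3=1, G4=1, G5=1, G6=0 → Y1=1, Y2=0. Observed Y1=0, Y2=0.
  G0: stuck-at-0, inverted output ✓; others ✗
  G1: stuck-at-0, inverted output ✓; others ✗
  G2: none of the 3 fault types match ✗
  G3: stuck-at-0, inverted output ✓; others ✗
  G4: none of the 3 fault types match ✗
  G5: none of the 3 fault types match ✗
  G6: none of the 3 fault types match ✗
Consistent faults: {G0 stuck-at-0, G0 inverted output, G1 stuck-at-0, G1 inverted output, G3 stuck-at-0, G3 inverted output} — 6 in all.

6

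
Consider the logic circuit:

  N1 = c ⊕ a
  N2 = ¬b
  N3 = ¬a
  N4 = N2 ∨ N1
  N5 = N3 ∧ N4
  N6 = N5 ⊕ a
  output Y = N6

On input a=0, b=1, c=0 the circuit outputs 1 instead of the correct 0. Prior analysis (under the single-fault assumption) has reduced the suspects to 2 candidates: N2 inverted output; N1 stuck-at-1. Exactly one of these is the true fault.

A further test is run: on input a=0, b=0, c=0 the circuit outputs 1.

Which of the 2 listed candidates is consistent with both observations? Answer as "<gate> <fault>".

Evaluate each candidate on input a=0, b=0, c=0:
  N2 inverted output: N1=0, N2=0 [inverted output], N3=1, N4=0, N5=0, N6=0 → 0 — eliminated
  N1 stuck-at-1: N1=1 [stuck-at-1], N2=1, N3=1, N4=1, N5=1, N6=1 → 1 — matches
Only N1 stuck-at-1 reproduces the observed 1.

N1 stuck-at-1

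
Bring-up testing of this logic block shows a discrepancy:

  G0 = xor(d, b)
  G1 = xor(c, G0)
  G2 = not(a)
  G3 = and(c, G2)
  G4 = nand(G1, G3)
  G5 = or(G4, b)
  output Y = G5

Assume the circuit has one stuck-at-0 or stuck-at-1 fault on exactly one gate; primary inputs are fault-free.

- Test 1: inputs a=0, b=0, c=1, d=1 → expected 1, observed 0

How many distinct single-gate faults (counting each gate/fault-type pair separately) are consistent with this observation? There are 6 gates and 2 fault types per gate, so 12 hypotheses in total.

Fault-free: G0=1, G1=0, G2=1, G3=1, G4=1, G5=1 → 1. Observed 0.
  G0 stuck-at-0: output 0 ✓
  G0 stuck-at-1: output 1 ✗
  G1 stuck-at-0: output 1 ✗
  G1 stuck-at-1: output 0 ✓
  G2 stuck-at-0: output 1 ✗
  G2 stuck-at-1: output 1 ✗
  G3 stuck-at-0: output 1 ✗
  G3 stuck-at-1: output 1 ✗
  G4 stuck-at-0: output 0 ✓
  G4 stuck-at-1: output 1 ✗
  G5 stuck-at-0: output 0 ✓
  G5 stuck-at-1: output 1 ✗
Consistent faults: {G0 stuck-at-0, G1 stuck-at-1, G4 stuck-at-0, G5 stuck-at-0} — 4 in all.

4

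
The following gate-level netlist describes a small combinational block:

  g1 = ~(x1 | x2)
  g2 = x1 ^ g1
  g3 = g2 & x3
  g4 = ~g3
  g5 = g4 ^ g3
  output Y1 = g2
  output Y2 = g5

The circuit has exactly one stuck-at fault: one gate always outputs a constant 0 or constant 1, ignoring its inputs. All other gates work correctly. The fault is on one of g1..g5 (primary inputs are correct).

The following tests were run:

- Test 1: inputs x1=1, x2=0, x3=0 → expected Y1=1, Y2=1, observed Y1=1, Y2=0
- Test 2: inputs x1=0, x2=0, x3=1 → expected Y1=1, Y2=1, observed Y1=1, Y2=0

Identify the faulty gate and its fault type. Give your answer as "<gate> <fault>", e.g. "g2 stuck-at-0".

g5 stuck-at-0

Fault-free values for test 1 (x1=1, x2=0, x3=0): g1=0, g2=1, g3=0, g4=1, g5=1, giving Y1=1, Y2=1. Observed Y1=1, Y2=0.
Test 1: faults giving observed Y1=1, Y2=0 are {g4 stuck-at-0, g5 stuck-at-0}.
Test 2 (x1=0, x2=0, x3=1): fault-free g1=1, g2=1, g3=1, g4=0, g5=1 → Y1=1, Y2=1; observed Y1=1, Y2=0. Eliminates g4 stuck-at-0.
Only g5 stuck-at-0 is consistent with every test.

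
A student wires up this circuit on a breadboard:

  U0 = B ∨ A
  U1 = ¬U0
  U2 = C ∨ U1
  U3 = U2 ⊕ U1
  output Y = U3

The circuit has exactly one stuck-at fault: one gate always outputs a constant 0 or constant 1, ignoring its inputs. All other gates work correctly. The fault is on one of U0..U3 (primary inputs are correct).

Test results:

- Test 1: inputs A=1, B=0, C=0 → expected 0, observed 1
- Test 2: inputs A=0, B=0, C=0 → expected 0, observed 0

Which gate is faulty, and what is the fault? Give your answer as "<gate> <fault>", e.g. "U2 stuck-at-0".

Fault-free values for test 1 (A=1, B=0, C=0): U0=1, U1=0, U2=0, U3=0, giving Y=0. Observed 1.
Test 1: faults giving observed 1 are {U2 stuck-at-1, U3 stuck-at-1}.
Test 2 (A=0, B=0, C=0): fault-free U0=0, U1=1, U2=1, U3=0 → 0; observed 0. Eliminates U3 stuck-at-1.
Only U2 stuck-at-1 is consistent with every test.

U2 stuck-at-1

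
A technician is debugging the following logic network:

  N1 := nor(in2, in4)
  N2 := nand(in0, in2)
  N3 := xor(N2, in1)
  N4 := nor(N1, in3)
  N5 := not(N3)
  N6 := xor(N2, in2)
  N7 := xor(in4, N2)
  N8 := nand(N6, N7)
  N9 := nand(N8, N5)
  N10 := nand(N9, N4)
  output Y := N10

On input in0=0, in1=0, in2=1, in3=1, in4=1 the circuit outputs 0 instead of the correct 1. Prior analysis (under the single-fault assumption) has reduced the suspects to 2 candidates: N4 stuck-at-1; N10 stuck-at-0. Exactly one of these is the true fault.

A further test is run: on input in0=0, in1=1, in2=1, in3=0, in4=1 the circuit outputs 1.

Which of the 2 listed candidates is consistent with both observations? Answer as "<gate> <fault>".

N4 stuck-at-1

Evaluate each candidate on input in0=0, in1=1, in2=1, in3=0, in4=1:
  N4 stuck-at-1: N1=0, N2=1, N3=0, N4=1 [stuck-at-1], N5=1, N6=0, N7=0, N8=1, N9=0, N10=1 → 1 — matches
  N10 stuck-at-0: N1=0, N2=1, N3=0, N4=1, N5=1, N6=0, N7=0, N8=1, N9=0, N10=0 [stuck-at-0] → 0 — eliminated
Only N4 stuck-at-1 reproduces the observed 1.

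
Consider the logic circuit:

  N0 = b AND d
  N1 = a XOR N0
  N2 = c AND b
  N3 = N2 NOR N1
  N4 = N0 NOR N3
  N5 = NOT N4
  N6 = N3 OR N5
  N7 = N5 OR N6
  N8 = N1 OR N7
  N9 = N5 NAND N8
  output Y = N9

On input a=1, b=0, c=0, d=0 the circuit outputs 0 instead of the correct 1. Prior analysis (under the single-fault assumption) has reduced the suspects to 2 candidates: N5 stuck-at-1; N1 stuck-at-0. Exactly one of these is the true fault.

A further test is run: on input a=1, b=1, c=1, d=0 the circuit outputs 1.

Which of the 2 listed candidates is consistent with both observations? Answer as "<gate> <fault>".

N1 stuck-at-0

Evaluate each candidate on input a=1, b=1, c=1, d=0:
  N5 stuck-at-1: N0=0, N1=1, N2=1, N3=0, N4=1, N5=1 [stuck-at-1], N6=1, N7=1, N8=1, N9=0 → 0 — eliminated
  N1 stuck-at-0: N0=0, N1=0 [stuck-at-0], N2=1, N3=0, N4=1, N5=0, N6=0, N7=0, N8=0, N9=1 → 1 — matches
Only N1 stuck-at-0 reproduces the observed 1.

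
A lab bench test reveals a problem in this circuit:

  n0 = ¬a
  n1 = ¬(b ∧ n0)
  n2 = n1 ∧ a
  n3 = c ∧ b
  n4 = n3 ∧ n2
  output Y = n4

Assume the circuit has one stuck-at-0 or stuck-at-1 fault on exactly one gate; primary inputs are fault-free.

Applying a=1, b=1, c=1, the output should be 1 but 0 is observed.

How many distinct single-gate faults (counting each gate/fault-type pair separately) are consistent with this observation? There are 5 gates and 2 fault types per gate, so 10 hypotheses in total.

5

Fault-free: n0=0, n1=1, n2=1, n3=1, n4=1 → 1. Observed 0.
  n0 stuck-at-0: output 1 ✗
  n0 stuck-at-1: output 0 ✓
  n1 stuck-at-0: output 0 ✓
  n1 stuck-at-1: output 1 ✗
  n2 stuck-at-0: output 0 ✓
  n2 stuck-at-1: output 1 ✗
  n3 stuck-at-0: output 0 ✓
  n3 stuck-at-1: output 1 ✗
  n4 stuck-at-0: output 0 ✓
  n4 stuck-at-1: output 1 ✗
Consistent faults: {n0 stuck-at-1, n1 stuck-at-0, n2 stuck-at-0, n3 stuck-at-0, n4 stuck-at-0} — 5 in all.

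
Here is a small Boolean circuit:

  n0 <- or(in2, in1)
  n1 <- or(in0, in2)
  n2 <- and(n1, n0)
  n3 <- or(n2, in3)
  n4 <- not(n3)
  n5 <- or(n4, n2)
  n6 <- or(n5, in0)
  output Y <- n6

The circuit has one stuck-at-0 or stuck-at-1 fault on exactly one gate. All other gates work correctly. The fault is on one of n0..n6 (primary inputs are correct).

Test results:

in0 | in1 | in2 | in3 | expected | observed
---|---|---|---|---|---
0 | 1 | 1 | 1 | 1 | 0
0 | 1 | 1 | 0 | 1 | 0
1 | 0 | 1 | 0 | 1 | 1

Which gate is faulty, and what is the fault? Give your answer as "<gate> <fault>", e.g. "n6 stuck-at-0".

n5 stuck-at-0

Fault-free values for test 1 (in0=0, in1=1, in2=1, in3=1): n0=1, n1=1, n2=1, n3=1, n4=0, n5=1, n6=1, giving Y=1. Observed 0.
Test 1: faults giving observed 0 are {n0 stuck-at-0, n1 stuck-at-0, n2 stuck-at-0, n5 stuck-at-0, n6 stuck-at-0}.
Test 2 (in0=0, in1=1, in2=1, in3=0): fault-free n0=1, n1=1, n2=1, n3=1, n4=0, n5=1, n6=1 → 1; observed 0. Eliminates n0 stuck-at-0, n1 stuck-at-0, n2 stuck-at-0.
Test 3 (in0=1, in1=0, in2=1, in3=0): fault-free n0=1, n1=1, n2=1, n3=1, n4=0, n5=1, n6=1 → 1; observed 1. Eliminates n6 stuck-at-0.
Only n5 stuck-at-0 is consistent with every test.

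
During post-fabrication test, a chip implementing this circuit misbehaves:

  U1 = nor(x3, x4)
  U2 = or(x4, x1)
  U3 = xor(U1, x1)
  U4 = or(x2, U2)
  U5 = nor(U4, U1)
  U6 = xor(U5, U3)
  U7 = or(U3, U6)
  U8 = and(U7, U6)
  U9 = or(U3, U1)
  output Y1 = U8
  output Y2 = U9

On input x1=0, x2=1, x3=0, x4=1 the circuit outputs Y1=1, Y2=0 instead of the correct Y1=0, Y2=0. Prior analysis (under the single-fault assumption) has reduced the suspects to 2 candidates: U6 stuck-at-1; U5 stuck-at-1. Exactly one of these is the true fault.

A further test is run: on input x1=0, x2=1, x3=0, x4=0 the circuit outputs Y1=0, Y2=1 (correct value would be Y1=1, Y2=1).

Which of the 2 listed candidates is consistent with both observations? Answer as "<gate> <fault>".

Evaluate each candidate on input x1=0, x2=1, x3=0, x4=0:
  U6 stuck-at-1: U1=1, U2=0, U3=1, U4=1, U5=0, U6=1 [stuck-at-1], U7=1, U8=1, U9=1 → Y1=1, Y2=1 — eliminated
  U5 stuck-at-1: U1=1, U2=0, U3=1, U4=1, U5=1 [stuck-at-1], U6=0, U7=1, U8=0, U9=1 → Y1=0, Y2=1 — matches
Only U5 stuck-at-1 reproduces the observed Y1=0, Y2=1.

U5 stuck-at-1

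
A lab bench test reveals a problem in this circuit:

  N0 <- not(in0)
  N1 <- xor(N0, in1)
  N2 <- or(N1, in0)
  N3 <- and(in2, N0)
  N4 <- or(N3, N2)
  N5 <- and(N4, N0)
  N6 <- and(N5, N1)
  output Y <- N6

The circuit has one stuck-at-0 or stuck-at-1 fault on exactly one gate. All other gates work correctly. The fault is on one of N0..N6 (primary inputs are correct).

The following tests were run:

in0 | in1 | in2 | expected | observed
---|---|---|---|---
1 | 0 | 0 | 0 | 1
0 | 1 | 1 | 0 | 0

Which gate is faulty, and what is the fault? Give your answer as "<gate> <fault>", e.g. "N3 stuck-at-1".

N0 stuck-at-1

Fault-free values for test 1 (in0=1, in1=0, in2=0): N0=0, N1=0, N2=1, N3=0, N4=1, N5=0, N6=0, giving Y=0. Observed 1.
Test 1: faults giving observed 1 are {N0 stuck-at-1, N6 stuck-at-1}.
Test 2 (in0=0, in1=1, in2=1): fault-free N0=1, N1=0, N2=0, N3=1, N4=1, N5=1, N6=0 → 0; observed 0. Eliminates N6 stuck-at-1.
Only N0 stuck-at-1 is consistent with every test.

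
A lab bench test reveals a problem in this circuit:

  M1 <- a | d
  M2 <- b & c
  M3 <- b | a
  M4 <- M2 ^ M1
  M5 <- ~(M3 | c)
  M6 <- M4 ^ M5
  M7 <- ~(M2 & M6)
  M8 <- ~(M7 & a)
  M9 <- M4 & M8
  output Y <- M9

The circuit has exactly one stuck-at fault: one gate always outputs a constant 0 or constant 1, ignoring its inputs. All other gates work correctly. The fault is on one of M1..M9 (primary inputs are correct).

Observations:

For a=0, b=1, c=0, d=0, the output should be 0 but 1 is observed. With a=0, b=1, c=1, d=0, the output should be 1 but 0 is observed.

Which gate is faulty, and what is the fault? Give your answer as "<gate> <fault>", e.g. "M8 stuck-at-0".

M1 stuck-at-1

Fault-free values for test 1 (a=0, b=1, c=0, d=0): M1=0, M2=0, M3=1, M4=0, M5=0, M6=0, M7=1, M8=1, M9=0, giving Y=0. Observed 1.
Test 1: faults giving observed 1 are {M1 stuck-at-1, M2 stuck-at-1, M4 stuck-at-1, M9 stuck-at-1}.
Test 2 (a=0, b=1, c=1, d=0): fault-free M1=0, M2=1, M3=1, M4=1, M5=0, M6=1, M7=0, M8=1, M9=1 → 1; observed 0. Eliminates M2 stuck-at-1, M4 stuck-at-1, M9 stuck-at-1.
Only M1 stuck-at-1 is consistent with every test.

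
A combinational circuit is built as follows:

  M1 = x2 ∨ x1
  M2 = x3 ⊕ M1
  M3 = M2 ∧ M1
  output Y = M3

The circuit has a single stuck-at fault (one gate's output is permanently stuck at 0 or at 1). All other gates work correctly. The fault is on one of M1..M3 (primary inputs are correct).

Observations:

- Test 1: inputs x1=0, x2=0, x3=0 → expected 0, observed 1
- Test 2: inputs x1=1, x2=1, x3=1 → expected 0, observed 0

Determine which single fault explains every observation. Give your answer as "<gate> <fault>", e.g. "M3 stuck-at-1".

Fault-free values for test 1 (x1=0, x2=0, x3=0): M1=0, M2=0, M3=0, giving Y=0. Observed 1.
Test 1: faults giving observed 1 are {M1 stuck-at-1, M3 stuck-at-1}.
Test 2 (x1=1, x2=1, x3=1): fault-free M1=1, M2=0, M3=0 → 0; observed 0. Eliminates M3 stuck-at-1.
Only M1 stuck-at-1 is consistent with every test.

M1 stuck-at-1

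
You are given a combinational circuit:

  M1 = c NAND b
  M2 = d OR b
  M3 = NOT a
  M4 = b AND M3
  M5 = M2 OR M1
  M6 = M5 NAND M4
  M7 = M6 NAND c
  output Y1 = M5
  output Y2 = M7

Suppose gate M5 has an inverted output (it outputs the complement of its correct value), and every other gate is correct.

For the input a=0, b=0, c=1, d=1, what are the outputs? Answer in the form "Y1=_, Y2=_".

Y1=0, Y2=0

Propagate with M5 forced: M1=1, M2=1, M3=1, M4=0, M5=0 [inverted output], M6=1, M7=0.
So the outputs are Y1=0, Y2=0. (Without the fault they would be Y1=1, Y2=0.)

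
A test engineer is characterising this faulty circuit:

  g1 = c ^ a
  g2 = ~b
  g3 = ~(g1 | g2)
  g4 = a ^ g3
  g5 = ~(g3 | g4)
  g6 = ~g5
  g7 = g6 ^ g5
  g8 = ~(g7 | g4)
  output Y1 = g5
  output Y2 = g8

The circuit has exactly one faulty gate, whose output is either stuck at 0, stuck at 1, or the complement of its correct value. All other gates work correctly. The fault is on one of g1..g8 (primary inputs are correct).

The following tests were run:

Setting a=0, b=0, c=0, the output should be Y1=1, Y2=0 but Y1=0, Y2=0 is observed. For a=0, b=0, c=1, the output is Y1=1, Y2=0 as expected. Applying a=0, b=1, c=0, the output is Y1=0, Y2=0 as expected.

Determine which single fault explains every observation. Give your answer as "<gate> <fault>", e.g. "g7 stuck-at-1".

g2 stuck-at-0

Fault-free values for test 1 (a=0, b=0, c=0): g1=0, g2=1, g3=0, g4=0, g5=1, g6=0, g7=1, g8=0, giving Y1=1, Y2=0. Observed Y1=0, Y2=0.
Test 1: faults giving observed Y1=0, Y2=0 are {g2 stuck-at-0, g2 inverted output, g3 stuck-at-1, g3 inverted output, g4 stuck-at-1, g4 inverted output, g5 stuck-at-0, g5 inverted output}.
Test 2 (a=0, b=0, c=1): fault-free g1=1, g2=1, g3=0, g4=0, g5=1, g6=0, g7=1, g8=0 → Y1=1, Y2=0; observed Y1=1, Y2=0. Eliminates g3 stuck-at-1, g3 inverted output, g4 stuck-at-1, g4 inverted output, g5 stuck-at-0, g5 inverted output.
Test 3 (a=0, b=1, c=0): fault-free g1=0, g2=0, g3=1, g4=1, g5=0, g6=1, g7=1, g8=0 → Y1=0, Y2=0; observed Y1=0, Y2=0. Eliminates g2 inverted output.
Only g2 stuck-at-0 is consistent with every test.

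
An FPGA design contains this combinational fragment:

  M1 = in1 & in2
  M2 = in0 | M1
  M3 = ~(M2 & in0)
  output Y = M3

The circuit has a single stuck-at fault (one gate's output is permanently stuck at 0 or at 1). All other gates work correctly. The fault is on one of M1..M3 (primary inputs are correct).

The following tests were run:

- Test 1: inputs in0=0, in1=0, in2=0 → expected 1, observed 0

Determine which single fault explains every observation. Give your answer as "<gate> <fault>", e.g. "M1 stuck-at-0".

Fault-free values for test 1 (in0=0, in1=0, in2=0): M1=0, M2=0, M3=1, giving Y=1. Observed 0.
Test 1: faults giving observed 0 are {M3 stuck-at-0}.
Only M3 stuck-at-0 is consistent with every test.

M3 stuck-at-0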